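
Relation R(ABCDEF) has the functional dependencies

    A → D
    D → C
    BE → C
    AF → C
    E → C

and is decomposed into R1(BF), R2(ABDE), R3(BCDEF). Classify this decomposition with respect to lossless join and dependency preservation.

Lossless test (chase): Rows 2 and 3 agree on D; apply D→C and equate their C entries. No row becomes fully distinguished — the join is lossy.
Dependency preservation: AF → C is not contained in any single fragment, but the restricted closure of its left-hand side across the fragments still reaches the right-hand side; the remaining FDs each lie inside some fragment. All dependencies are preserved.

lossy but dependency-preserving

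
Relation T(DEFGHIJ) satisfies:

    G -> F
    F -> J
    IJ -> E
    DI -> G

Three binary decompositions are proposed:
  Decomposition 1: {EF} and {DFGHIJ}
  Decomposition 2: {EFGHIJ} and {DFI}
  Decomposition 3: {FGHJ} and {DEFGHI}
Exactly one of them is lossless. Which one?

Decomposition 3

Decomposition 1: common = {F}, closure = {FJ} → lossy.
Decomposition 2: common = {FI}, closure = {EFIJ} → lossy.
Decomposition 3: common = {FGH}, closure = {FGHJ} → lossless.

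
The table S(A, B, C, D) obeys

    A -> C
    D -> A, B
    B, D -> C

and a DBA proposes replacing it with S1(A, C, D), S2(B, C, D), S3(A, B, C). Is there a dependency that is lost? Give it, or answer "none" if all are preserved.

none

A → C lies within S1.
D → A, B: restricted closure across fragments reaches A, B.
B, D → C lies within S2.
Every dependency is enforceable on the fragments, so the decomposition is dependency-preserving.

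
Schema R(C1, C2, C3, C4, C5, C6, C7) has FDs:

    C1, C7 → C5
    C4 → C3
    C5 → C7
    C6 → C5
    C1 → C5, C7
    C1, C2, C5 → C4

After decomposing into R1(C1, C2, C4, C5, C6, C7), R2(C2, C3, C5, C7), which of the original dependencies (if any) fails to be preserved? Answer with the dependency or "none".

C4 → C3

Check C4 → C3: no single fragment contains all of {C3, C4}, and the restricted closure of {C4} across the fragments never reaches {C3}.
C1, C7 → C5 is preserved.
C5 → C7 is preserved.
C6 → C5 is preserved.
C1 → C5, C7 is preserved.
C1, C2, C5 → C4 is preserved.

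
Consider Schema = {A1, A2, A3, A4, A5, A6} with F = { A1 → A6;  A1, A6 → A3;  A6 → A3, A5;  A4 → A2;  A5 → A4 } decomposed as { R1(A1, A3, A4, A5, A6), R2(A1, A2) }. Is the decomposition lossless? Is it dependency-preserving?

Lossless test: (A1)⁺ = {A1, A2, A3, A4, A5, A6}, which contains all of one fragment — lossless.
Dependency preservation: the restricted closure of {A4} across the fragments never reaches {A2}, so A4 → A2 cannot be enforced without a join — not preserved.

lossless but not dependency-preserving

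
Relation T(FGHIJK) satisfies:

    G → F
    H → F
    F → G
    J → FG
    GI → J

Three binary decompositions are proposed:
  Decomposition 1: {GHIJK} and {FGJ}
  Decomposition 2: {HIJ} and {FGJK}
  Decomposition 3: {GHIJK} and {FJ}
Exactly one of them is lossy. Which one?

Decomposition 1: common = {GJ}, closure = {FGJ} → lossless.
Decomposition 2: common = {J}, closure = {FGJ} → lossy.
Decomposition 3: common = {J}, closure = {FGJ} → lossless.

Decomposition 2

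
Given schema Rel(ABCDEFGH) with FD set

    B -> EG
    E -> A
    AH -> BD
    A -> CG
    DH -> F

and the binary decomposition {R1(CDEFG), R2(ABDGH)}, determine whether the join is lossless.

No

Common attributes: R1 ∩ R2 = {DG}.
No dependency enlarges {DG}, so (DG)⁺ = {DG}.
The closure contains neither all of R1 = {CDEFG} nor all of R2 = {ABDGH}, so the common attributes are not a superkey of either fragment. The join is lossy.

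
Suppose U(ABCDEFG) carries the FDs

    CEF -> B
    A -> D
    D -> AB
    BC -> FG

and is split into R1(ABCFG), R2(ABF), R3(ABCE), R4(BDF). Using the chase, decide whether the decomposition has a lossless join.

No

Chase test. Columns are ABCDEFG; row i has aⱼ where attribute j ∈ Ri, else bᵢⱼ.
Initial tableau (one row per fragment):
  row 1: a1 a2 a3 b14 b15 a6 a7
  row 2: a1 a2 b23 b24 b25 a6 b27
  row 3: a1 a2 a3 b34 a5 b36 b37
  row 4: b41 a2 b43 a4 b45 a6 b47
Rows 1 and 2 agree on A; apply A→D and equate their D entries.
Rows 1 and 3 agree on A; apply A→D and equate their D entries.
Rows 1 and 3 agree on BC; apply BC→FG and equate their FG entries.
No row becomes fully distinguished — the join is lossy.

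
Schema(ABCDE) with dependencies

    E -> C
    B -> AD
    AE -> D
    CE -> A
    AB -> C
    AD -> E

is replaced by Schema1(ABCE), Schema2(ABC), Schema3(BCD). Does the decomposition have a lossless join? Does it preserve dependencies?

lossless but not dependency-preserving

Lossless test (chase): Rows 1 and 2 agree on B; apply B→AD and equate their AD entries. Rows 1 and 3 agree on B; apply B→AD and equate their AD entries. Rows 1 and 2 agree on AD; apply AD→E and equate their E entries. Rows 1 and 3 agree on AD; apply AD→E and equate their E entries. Row 1 is now all distinguished symbols — the join is lossless.
Dependency preservation: the restricted closure of {AE} across the fragments never reaches {D}, so AE → D cannot be enforced without a join — not preserved.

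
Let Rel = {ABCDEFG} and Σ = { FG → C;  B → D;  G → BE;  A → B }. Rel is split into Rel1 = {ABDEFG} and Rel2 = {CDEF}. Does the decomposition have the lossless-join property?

Common attributes: Rel1 ∩ Rel2 = {DEF}.
No dependency enlarges {DEF}, so (DEF)⁺ = {DEF}.
The closure contains neither all of Rel1 = {ABDEFG} nor all of Rel2 = {CDEF}, so the common attributes are not a superkey of either fragment. The join is lossy.

No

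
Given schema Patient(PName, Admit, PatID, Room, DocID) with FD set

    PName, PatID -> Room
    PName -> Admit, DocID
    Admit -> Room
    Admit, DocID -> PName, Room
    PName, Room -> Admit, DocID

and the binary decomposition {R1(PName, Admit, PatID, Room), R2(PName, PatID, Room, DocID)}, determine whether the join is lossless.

Common attributes: R1 ∩ R2 = {PName, PatID, Room}.
Closure of {PName, PatID, Room}: PName → Admit, DocID applies, adding Admit, DocID. So (PName, PatID, Room)⁺ = {PName, Admit, PatID, Room, DocID}.
This closure contains every attribute of R1, so R1 ∩ R2 → R1. The join is lossless.

Yes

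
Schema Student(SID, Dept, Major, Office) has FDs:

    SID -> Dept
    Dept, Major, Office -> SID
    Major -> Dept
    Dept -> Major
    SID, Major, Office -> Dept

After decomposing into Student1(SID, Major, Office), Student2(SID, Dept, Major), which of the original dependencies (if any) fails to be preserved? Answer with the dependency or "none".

SID → Dept lies within Student2.
Dept, Major, Office → SID: restricted closure across fragments reaches SID.
Major → Dept lies within Student2.
Dept → Major lies within Student2.
SID, Major, Office → Dept: restricted closure across fragments reaches Dept.
Every dependency is enforceable on the fragments, so the decomposition is dependency-preserving.

none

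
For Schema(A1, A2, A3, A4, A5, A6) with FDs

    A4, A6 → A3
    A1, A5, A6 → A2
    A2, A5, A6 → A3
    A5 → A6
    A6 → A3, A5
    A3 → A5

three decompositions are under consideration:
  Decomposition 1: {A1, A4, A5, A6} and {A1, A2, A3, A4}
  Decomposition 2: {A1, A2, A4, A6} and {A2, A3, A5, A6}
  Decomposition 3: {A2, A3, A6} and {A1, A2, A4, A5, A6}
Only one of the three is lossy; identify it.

Decomposition 1

Decomposition 1: common = {A1, A4}, closure = {A1, A4} → lossy.
Decomposition 2: common = {A2, A6}, closure = {A2, A3, A5, A6} → lossless.
Decomposition 3: common = {A2, A6}, closure = {A2, A3, A5, A6} → lossless.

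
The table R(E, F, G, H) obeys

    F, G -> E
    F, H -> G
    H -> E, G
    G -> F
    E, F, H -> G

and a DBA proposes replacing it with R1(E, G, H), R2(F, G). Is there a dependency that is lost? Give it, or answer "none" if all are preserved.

F, G → E: restricted closure across fragments reaches E.
F, H → G: restricted closure across fragments reaches G.
H → E, G lies within R1.
G → F lies within R2.
E, F, H → G: restricted closure across fragments reaches G.
Every dependency is enforceable on the fragments, so the decomposition is dependency-preserving.

none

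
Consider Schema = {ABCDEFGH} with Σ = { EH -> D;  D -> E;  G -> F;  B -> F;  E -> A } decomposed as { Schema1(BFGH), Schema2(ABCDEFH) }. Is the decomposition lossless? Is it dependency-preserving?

Lossless test: (BFH)⁺ = {BFH}, which is a superkey of neither fragment — lossy.
Dependency preservation: every FD's attributes lie within a single fragment, so each can be enforced locally — preserved.

lossy but dependency-preserving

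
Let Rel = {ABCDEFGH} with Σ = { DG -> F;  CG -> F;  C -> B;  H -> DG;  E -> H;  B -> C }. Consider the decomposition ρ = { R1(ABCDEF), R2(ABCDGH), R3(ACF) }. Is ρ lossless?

No

Chase test. Columns are ABCDEFGH; row i has aⱼ where attribute j ∈ Ri, else bᵢⱼ.
Initial tableau (one row per fragment):
  row 1: a1 a2 a3 a4 a5 a6 b17 b18
  row 2: a1 a2 a3 a4 b25 b26 a7 a8
  row 3: a1 b32 a3 b34 b35 a6 b37 b38
Rows 1 and 3 agree on C; apply C→B and equate their B entries.
No row becomes fully distinguished — the join is lossy.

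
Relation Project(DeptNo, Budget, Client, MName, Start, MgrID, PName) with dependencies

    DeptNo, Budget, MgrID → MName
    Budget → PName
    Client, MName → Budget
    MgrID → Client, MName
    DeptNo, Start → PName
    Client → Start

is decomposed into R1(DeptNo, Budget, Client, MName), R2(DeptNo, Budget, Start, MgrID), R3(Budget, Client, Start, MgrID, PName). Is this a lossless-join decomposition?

No

Chase test. Columns are DeptNo, Budget, Client, MName, Start, MgrID, PName; row i has aⱼ where attribute j ∈ Ri, else bᵢⱼ.
Initial tableau (one row per fragment):
  row 1: a1 a2 a3 a4 b15 b16 b17
  row 2: a1 a2 b23 b24 a5 a6 b27
  row 3: b31 a2 a3 b34 a5 a6 a7
Rows 1 and 2 agree on Budget; apply Budget→PName and equate their PName entries.
Rows 1 and 3 agree on Budget; apply Budget→PName and equate their PName entries.
Rows 2 and 3 agree on MgrID; apply MgrID→Client, MName and equate their Client, MName entries.
Rows 1 and 2 agree on Client; apply Client→Start and equate their Start entries.
No row becomes fully distinguished — the join is lossy.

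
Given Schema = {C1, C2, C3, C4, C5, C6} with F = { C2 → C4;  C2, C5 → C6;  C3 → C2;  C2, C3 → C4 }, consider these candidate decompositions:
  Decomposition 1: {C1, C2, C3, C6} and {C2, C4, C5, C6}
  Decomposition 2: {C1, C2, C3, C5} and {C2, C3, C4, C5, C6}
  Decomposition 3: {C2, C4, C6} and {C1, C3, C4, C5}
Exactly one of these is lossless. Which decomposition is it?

Decomposition 2

Decomposition 1: common = {C2, C6}, closure = {C2, C4, C6} → lossy.
Decomposition 2: common = {C2, C3, C5}, closure = {C2, C3, C4, C5, C6} → lossless.
Decomposition 3: common = {C4}, closure = {C4} → lossy.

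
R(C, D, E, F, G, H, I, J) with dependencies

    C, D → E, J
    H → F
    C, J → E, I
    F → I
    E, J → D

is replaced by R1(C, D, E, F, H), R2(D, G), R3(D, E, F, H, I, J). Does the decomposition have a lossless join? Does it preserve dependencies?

lossy and not dependency-preserving

Lossless test (chase): Rows 1 and 3 agree on F; apply F→I and equate their I entries. No row becomes fully distinguished — the join is lossy.
Dependency preservation: the restricted closure of {C, D} across the fragments never reaches {E, J}, so C, D → E, J cannot be enforced without a join — not preserved.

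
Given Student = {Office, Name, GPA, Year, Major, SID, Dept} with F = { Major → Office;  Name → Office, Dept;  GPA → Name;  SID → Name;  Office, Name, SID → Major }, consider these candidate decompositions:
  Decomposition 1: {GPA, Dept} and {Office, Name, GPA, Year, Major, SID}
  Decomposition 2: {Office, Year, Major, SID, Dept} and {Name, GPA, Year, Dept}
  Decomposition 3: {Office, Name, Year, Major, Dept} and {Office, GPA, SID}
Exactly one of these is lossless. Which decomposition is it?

Decomposition 1: common = {GPA}, closure = {Office, Name, GPA, Dept} → lossless.
Decomposition 2: common = {Year, Dept}, closure = {Year, Dept} → lossy.
Decomposition 3: common = {Office}, closure = {Office} → lossy.

Decomposition 1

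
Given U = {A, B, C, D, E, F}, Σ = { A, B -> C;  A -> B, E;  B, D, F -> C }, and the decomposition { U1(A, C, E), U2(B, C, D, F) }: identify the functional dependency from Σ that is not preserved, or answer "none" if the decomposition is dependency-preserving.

Check A → B, E: no single fragment contains all of {A, B, E}, and the restricted closure of {A} across the fragments never reaches {B, E}.
A, B → C is preserved.
B, D, F → C is preserved.

A -> B, E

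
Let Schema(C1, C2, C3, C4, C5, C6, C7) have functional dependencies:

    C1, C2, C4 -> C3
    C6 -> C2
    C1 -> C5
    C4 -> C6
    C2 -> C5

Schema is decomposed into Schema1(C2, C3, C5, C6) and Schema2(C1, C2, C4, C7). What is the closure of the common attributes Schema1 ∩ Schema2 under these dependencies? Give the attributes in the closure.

C2, C5

Schema1 ∩ Schema2 = {C2}.
C2 → C5 applies, adding C5
Closure: {C2, C5}.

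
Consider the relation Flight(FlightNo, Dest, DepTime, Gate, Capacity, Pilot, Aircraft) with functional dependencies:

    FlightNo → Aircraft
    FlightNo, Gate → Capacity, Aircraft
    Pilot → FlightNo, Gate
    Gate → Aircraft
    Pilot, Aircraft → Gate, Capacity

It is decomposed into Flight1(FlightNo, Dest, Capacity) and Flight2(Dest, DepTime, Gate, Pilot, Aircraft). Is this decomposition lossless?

Common attributes: Flight1 ∩ Flight2 = {Dest}.
No dependency enlarges {Dest}, so (Dest)⁺ = {Dest}.
The closure contains neither all of Flight1 = {FlightNo, Dest, Capacity} nor all of Flight2 = {Dest, DepTime, Gate, Pilot, Aircraft}, so the common attributes are not a superkey of either fragment. The join is lossy.

No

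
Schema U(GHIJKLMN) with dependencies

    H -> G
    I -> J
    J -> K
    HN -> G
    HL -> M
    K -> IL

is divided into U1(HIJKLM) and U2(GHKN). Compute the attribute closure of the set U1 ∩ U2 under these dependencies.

GHIJKLM

U1 ∩ U2 = {HK}.
H → G applies, adding G
K → IL applies, adding IL
I → J applies, adding J
HL → M applies, adding M
Closure: {GHIJKLM}.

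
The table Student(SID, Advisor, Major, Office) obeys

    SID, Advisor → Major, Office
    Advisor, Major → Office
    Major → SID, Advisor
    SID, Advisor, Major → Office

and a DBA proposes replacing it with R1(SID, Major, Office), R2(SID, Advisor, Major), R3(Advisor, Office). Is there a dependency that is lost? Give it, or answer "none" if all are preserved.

SID, Advisor → Major, Office: restricted closure across fragments reaches Major, Office.
Advisor, Major → Office: restricted closure across fragments reaches Office.
Major → SID, Advisor lies within R2.
SID, Advisor, Major → Office: restricted closure across fragments reaches Office.
Every dependency is enforceable on the fragments, so the decomposition is dependency-preserving.

none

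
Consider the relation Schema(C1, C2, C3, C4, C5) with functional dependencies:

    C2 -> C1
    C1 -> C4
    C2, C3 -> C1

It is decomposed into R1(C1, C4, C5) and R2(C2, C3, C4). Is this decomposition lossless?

Common attributes: R1 ∩ R2 = {C4}.
No dependency enlarges {C4}, so (C4)⁺ = {C4}.
The closure contains neither all of R1 = {C1, C4, C5} nor all of R2 = {C2, C3, C4}, so the common attributes are not a superkey of either fragment. The join is lossy.

No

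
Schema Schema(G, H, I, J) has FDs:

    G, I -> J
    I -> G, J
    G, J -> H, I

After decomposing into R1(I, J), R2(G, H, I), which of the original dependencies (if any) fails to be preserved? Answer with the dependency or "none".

Check G, J → H, I: no single fragment contains all of {G, H, I, J}, and the restricted closure of {G, J} across the fragments never reaches {H, I}.
G, I → J is preserved.
I → G, J is preserved.

G, J -> H, I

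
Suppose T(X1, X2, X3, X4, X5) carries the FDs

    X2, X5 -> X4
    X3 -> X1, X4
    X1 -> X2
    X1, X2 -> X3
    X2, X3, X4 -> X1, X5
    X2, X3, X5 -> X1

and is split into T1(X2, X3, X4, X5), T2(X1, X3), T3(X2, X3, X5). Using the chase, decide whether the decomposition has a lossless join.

Yes

Chase test. Columns are X1, X2, X3, X4, X5; row i has aⱼ where attribute j ∈ Ti, else bᵢⱼ.
Initial tableau (one row per fragment):
  row 1: b11 a2 a3 a4 a5
  row 2: a1 b22 a3 b24 b25
  row 3: b31 a2 a3 b34 a5
Rows 1 and 3 agree on X2, X5; apply X2, X5→X4 and equate their X4 entries.
Rows 1 and 2 agree on X3; apply X3→X1, X4 and equate their X1, X4 entries.
Rows 1 and 3 agree on X3; apply X3→X1, X4 and equate their X1, X4 entries.
Rows 1 and 2 agree on X1; apply X1→X2 and equate their X2 entries.
Rows 1 and 2 agree on X2, X3, X4; apply X2, X3, X4→X1, X5 and equate their X1, X5 entries.
Row 1 is now all distinguished symbols — the join is lossless.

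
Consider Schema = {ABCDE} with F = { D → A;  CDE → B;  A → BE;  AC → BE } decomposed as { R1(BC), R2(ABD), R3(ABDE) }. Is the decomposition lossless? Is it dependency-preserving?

Lossless test (chase): Rows 2 and 3 agree on A; apply A→BE and equate their BE entries. No row becomes fully distinguished — the join is lossy.
Dependency preservation: CDE → B; AC → BE are not contained in any single fragment, but the restricted closure of each left-hand side across the fragments still reaches the right-hand side; the remaining FDs each lie inside some fragment. All dependencies are preserved.

lossy but dependency-preserving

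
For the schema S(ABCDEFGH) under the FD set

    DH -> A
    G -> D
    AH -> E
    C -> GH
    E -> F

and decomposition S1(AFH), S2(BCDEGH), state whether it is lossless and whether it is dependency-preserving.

Lossless test: (H)⁺ = {H}, which is a superkey of neither fragment — lossy.
Dependency preservation: the restricted closure of {DH} across the fragments never reaches {A}, so DH → A cannot be enforced without a join — not preserved.

lossy and not dependency-preserving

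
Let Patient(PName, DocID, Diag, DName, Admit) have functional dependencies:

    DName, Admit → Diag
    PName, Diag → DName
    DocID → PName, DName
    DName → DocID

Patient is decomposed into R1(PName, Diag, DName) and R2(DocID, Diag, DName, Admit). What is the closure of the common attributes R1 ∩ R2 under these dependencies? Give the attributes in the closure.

R1 ∩ R2 = {Diag, DName}.
DName → DocID applies, adding DocID
DocID → PName, DName applies, adding PName
Closure: {PName, DocID, Diag, DName}.

PName, DocID, Diag, DName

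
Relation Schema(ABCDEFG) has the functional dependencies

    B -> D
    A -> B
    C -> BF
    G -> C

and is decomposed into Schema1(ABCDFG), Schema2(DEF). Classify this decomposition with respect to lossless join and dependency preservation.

Lossless test: (DF)⁺ = {DF}, which is a superkey of neither fragment — lossy.
Dependency preservation: every FD's attributes lie within a single fragment, so each can be enforced locally — preserved.

lossy but dependency-preserving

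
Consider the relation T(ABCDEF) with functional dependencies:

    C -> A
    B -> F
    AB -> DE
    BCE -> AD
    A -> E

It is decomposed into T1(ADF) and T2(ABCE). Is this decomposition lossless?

No

Common attributes: T1 ∩ T2 = {A}.
Closure of {A}: A → E applies, adding E. So (A)⁺ = {AE}.
The closure contains neither all of T1 = {ADF} nor all of T2 = {ABCE}, so the common attributes are not a superkey of either fragment. The join is lossy.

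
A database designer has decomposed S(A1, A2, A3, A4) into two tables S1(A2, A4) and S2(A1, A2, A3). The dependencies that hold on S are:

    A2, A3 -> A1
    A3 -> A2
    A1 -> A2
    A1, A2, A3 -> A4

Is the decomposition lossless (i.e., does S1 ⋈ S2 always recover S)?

No

Common attributes: S1 ∩ S2 = {A2}.
No dependency enlarges {A2}, so (A2)⁺ = {A2}.
The closure contains neither all of S1 = {A2, A4} nor all of S2 = {A1, A2, A3}, so the common attributes are not a superkey of either fragment. The join is lossy.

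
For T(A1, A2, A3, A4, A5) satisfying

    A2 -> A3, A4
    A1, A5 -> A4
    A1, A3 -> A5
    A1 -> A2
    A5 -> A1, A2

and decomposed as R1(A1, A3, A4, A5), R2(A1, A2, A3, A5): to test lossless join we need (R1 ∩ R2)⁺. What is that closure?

R1 ∩ R2 = {A1, A3, A5}.
A1, A5 → A4 applies, adding A4
A1 → A2 applies, adding A2
Closure: {A1, A2, A3, A4, A5}.

A1, A2, A3, A4, A5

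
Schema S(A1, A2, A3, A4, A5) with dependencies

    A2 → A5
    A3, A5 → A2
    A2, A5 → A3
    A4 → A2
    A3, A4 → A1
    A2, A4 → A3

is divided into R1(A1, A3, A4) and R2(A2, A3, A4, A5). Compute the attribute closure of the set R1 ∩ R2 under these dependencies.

R1 ∩ R2 = {A3, A4}.
A4 → A2 applies, adding A2
A3, A4 → A1 applies, adding A1
A2 → A5 applies, adding A5
Closure: {A1, A2, A3, A4, A5}.

A1, A2, A3, A4, A5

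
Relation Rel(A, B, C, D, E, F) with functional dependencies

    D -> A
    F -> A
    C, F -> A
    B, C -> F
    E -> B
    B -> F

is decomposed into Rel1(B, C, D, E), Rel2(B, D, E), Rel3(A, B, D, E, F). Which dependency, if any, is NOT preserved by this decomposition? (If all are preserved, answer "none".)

none

D → A lies within Rel3.
F → A lies within Rel3.
C, F → A: restricted closure across fragments reaches A.
B, C → F: restricted closure across fragments reaches F.
E → B lies within Rel1.
B → F lies within Rel3.
Every dependency is enforceable on the fragments, so the decomposition is dependency-preserving.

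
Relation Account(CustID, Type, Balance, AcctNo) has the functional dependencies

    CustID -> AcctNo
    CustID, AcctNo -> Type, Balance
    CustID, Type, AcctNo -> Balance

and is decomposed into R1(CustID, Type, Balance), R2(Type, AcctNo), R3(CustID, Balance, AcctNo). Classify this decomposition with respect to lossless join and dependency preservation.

lossless and dependency-preserving

Lossless test (chase): Rows 1 and 3 agree on CustID; apply CustID→AcctNo and equate their AcctNo entries. Rows 1 and 3 agree on CustID, AcctNo; apply CustID, AcctNo→Type, Balance and equate their Type, Balance entries. Row 1 is now all distinguished symbols — the join is lossless.
Dependency preservation: CustID, AcctNo → Type, Balance; CustID, Type, AcctNo → Balance are not contained in any single fragment, but the restricted closure of each left-hand side across the fragments still reaches the right-hand side; the remaining FDs each lie inside some fragment. All dependencies are preserved.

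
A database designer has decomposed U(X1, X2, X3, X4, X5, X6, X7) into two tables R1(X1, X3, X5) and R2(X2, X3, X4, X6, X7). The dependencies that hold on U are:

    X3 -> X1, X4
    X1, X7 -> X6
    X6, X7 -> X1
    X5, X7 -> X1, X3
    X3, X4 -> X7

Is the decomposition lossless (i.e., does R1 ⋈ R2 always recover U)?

No

Common attributes: R1 ∩ R2 = {X3}.
Closure of {X3}: X3 → X1, X4 applies, adding X1, X4; X3, X4 → X7 applies, adding X7; X1, X7 → X6 applies, adding X6. So (X3)⁺ = {X1, X3, X4, X6, X7}.
The closure contains neither all of R1 = {X1, X3, X5} nor all of R2 = {X2, X3, X4, X6, X7}, so the common attributes are not a superkey of either fragment. The join is lossy.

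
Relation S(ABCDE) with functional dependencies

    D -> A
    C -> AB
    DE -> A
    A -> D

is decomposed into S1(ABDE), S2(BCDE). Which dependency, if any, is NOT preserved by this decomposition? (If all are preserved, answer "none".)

D → A lies within S1.
C → AB: restricted closure across fragments reaches AB.
DE → A lies within S1.
A → D lies within S1.
Every dependency is enforceable on the fragments, so the decomposition is dependency-preserving.

none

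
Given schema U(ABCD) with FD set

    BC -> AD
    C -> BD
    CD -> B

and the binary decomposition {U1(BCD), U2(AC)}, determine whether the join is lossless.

Yes

Common attributes: U1 ∩ U2 = {C}.
Closure of {C}: C → BD applies, adding BD; BC → AD applies, adding A. So (C)⁺ = {ABCD}.
This closure contains every attribute of U1, so U1 ∩ U2 → U1. The join is lossless.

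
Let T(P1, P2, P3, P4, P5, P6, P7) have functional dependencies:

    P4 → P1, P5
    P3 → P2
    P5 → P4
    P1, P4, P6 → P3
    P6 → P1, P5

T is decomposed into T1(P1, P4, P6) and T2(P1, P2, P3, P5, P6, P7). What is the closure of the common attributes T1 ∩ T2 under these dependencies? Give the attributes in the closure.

T1 ∩ T2 = {P1, P6}.
P6 → P1, P5 applies, adding P5
P5 → P4 applies, adding P4
P1, P4, P6 → P3 applies, adding P3
P3 → P2 applies, adding P2
Closure: {P1, P2, P3, P4, P5, P6}.

P1, P2, P3, P4, P5, P6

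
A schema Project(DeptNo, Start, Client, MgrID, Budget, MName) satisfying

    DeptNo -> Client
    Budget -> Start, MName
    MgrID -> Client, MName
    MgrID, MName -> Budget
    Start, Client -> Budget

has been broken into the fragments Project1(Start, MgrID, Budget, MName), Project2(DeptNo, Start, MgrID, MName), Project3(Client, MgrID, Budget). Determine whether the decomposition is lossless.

Chase test. Columns are DeptNo, Start, Client, MgrID, Budget, MName; row i has aⱼ where attribute j ∈ Projecti, else bᵢⱼ.
Initial tableau (one row per fragment):
  row 1: b11 a2 b13 a4 a5 a6
  row 2: a1 a2 b23 a4 b25 a6
  row 3: b31 b32 a3 a4 a5 b36
Rows 1 and 3 agree on Budget; apply Budget→Start, MName and equate their Start, MName entries.
Rows 1 and 2 agree on MgrID; apply MgrID→Client, MName and equate their Client, MName entries.
Rows 1 and 3 agree on MgrID; apply MgrID→Client, MName and equate their Client, MName entries.
Rows 1 and 2 agree on MgrID, MName; apply MgrID, MName→Budget and equate their Budget entries.
Row 2 is now all distinguished symbols — the join is lossless.

Yes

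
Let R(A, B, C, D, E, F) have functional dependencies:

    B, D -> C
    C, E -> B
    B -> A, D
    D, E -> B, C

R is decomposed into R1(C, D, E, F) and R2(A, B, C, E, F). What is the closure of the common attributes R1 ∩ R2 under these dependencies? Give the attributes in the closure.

A, B, C, D, E, F

R1 ∩ R2 = {C, E, F}.
C, E → B applies, adding B
B → A, D applies, adding A, D
Closure: {A, B, C, D, E, F}.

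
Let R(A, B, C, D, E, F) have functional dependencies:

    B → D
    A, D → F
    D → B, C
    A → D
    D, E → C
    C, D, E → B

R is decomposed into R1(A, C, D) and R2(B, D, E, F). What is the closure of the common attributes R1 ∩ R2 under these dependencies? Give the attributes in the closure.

B, C, D

R1 ∩ R2 = {D}.
D → B, C applies, adding B, C
Closure: {B, C, D}.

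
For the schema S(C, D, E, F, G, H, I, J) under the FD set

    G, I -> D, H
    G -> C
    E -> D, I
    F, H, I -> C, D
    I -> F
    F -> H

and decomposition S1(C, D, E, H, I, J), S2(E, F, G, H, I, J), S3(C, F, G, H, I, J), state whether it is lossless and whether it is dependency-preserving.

lossless and dependency-preserving

Lossless test (chase): Rows 2 and 3 agree on G, I; apply G, I→D, H and equate their D, H entries. Rows 2 and 3 agree on G; apply G→C and equate their C entries. Rows 1 and 2 agree on E; apply E→D, I and equate their D, I entries. Rows 1 and 2 agree on I; apply I→F and equate their F entries. Row 2 is now all distinguished symbols — the join is lossless.
Dependency preservation: G, I → D, H; F, H, I → C, D are not contained in any single fragment, but the restricted closure of each left-hand side across the fragments still reaches the right-hand side; the remaining FDs each lie inside some fragment. All dependencies are preserved.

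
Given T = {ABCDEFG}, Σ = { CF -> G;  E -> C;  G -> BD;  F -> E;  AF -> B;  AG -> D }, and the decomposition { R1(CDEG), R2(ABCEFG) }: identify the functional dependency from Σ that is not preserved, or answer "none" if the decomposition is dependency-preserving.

none

CF → G lies within R2.
E → C lies within R1.
G → BD: restricted closure across fragments reaches BD.
F → E lies within R2.
AF → B lies within R2.
AG → D: restricted closure across fragments reaches D.
Every dependency is enforceable on the fragments, so the decomposition is dependency-preserving.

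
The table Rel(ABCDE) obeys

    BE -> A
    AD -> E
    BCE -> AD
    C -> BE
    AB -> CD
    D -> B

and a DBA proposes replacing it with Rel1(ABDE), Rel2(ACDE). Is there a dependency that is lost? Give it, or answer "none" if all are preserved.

none

BE → A lies within Rel1.
AD → E lies within Rel1.
BCE → AD: restricted closure across fragments reaches AD.
C → BE: restricted closure across fragments reaches BE.
AB → CD: restricted closure across fragments reaches CD.
D → B lies within Rel1.
Every dependency is enforceable on the fragments, so the decomposition is dependency-preserving.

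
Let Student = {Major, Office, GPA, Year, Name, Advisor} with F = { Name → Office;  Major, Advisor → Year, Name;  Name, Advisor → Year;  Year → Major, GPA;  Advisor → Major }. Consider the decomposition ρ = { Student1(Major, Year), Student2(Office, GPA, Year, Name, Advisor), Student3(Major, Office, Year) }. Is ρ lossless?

Chase test. Columns are Major, Office, GPA, Year, Name, Advisor; row i has aⱼ where attribute j ∈ Studenti, else bᵢⱼ.
Initial tableau (one row per fragment):
  row 1: a1 b12 b13 a4 b15 b16
  row 2: b21 a2 a3 a4 a5 a6
  row 3: a1 a2 b33 a4 b35 b36
Rows 1 and 2 agree on Year; apply Year→Major, GPA and equate their Major, GPA entries.
Rows 1 and 3 agree on Year; apply Year→Major, GPA and equate their Major, GPA entries.
Row 2 is now all distinguished symbols — the join is lossless.

Yes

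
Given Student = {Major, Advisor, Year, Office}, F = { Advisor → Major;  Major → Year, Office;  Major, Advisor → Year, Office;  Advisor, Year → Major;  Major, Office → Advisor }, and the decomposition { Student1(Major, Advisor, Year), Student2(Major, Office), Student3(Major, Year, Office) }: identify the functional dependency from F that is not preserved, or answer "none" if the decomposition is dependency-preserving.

Advisor → Major lies within Student1.
Major → Year, Office lies within Student3.
Major, Advisor → Year, Office: restricted closure across fragments reaches Year, Office.
Advisor, Year → Major lies within Student1.
Major, Office → Advisor: restricted closure across fragments reaches Advisor.
Every dependency is enforceable on the fragments, so the decomposition is dependency-preserving.

none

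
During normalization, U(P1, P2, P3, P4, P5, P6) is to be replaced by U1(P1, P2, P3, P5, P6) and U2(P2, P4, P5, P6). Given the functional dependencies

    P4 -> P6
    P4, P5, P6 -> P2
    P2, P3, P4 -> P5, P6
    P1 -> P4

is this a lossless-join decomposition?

Common attributes: U1 ∩ U2 = {P2, P5, P6}.
No dependency enlarges {P2, P5, P6}, so (P2, P5, P6)⁺ = {P2, P5, P6}.
The closure contains neither all of U1 = {P1, P2, P3, P5, P6} nor all of U2 = {P2, P4, P5, P6}, so the common attributes are not a superkey of either fragment. The join is lossy.

No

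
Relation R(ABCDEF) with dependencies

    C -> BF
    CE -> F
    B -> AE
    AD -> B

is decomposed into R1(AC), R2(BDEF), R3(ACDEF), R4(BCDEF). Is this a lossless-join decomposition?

Chase test. Columns are ABCDEF; row i has aⱼ where attribute j ∈ Ri, else bᵢⱼ.
Initial tableau (one row per fragment):
  row 1: a1 b12 a3 b14 b15 b16
  row 2: b21 a2 b23 a4 a5 a6
  row 3: a1 b32 a3 a4 a5 a6
  row 4: b41 a2 a3 a4 a5 a6
Rows 1 and 3 agree on C; apply C→BF and equate their BF entries.
Rows 1 and 4 agree on C; apply C→BF and equate their BF entries.
Rows 1 and 2 agree on B; apply B→AE and equate their AE entries.
Rows 1 and 4 agree on B; apply B→AE and equate their AE entries.
Row 3 is now all distinguished symbols — the join is lossless.

Yes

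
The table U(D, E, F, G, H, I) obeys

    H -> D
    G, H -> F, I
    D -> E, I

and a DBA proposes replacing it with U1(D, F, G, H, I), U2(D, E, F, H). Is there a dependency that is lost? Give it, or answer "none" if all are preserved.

H → D lies within U1.
G, H → F, I lies within U1.
D → E, I: restricted closure across fragments reaches E, I.
Every dependency is enforceable on the fragments, so the decomposition is dependency-preserving.

none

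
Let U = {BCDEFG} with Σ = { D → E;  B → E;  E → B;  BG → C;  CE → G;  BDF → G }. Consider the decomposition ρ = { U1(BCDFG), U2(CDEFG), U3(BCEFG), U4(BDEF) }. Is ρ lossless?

Yes

Chase test. Columns are BCDEFG; row i has aⱼ where attribute j ∈ Ui, else bᵢⱼ.
Initial tableau (one row per fragment):
  row 1: a1 a2 a3 b14 a5 a6
  row 2: b21 a2 a3 a4 a5 a6
  row 3: a1 a2 b33 a4 a5 a6
  row 4: a1 b42 a3 a4 a5 b46
Rows 1 and 2 agree on D; apply D→E and equate their E entries.
Rows 1 and 2 agree on E; apply E→B and equate their B entries.
Rows 1 and 4 agree on BDF; apply BDF→G and equate their G entries.
Rows 1 and 4 agree on BG; apply BG→C and equate their C entries.
Row 1 is now all distinguished symbols — the join is lossless.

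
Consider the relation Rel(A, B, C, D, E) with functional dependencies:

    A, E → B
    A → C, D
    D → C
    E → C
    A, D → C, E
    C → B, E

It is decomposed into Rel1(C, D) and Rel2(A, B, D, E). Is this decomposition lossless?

Common attributes: Rel1 ∩ Rel2 = {D}.
Closure of {D}: D → C applies, adding C; C → B, E applies, adding B, E. So (D)⁺ = {B, C, D, E}.
This closure contains every attribute of Rel1, so Rel1 ∩ Rel2 → Rel1. The join is lossless.

Yes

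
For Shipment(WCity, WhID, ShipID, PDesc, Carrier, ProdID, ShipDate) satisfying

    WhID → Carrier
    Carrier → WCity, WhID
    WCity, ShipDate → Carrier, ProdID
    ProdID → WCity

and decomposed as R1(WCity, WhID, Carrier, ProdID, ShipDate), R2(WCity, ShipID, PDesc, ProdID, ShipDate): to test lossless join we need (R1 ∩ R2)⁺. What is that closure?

WCity, WhID, Carrier, ProdID, ShipDate

R1 ∩ R2 = {WCity, ProdID, ShipDate}.
WCity, ShipDate → Carrier, ProdID applies, adding Carrier
Carrier → WCity, WhID applies, adding WhID
Closure: {WCity, WhID, Carrier, ProdID, ShipDate}.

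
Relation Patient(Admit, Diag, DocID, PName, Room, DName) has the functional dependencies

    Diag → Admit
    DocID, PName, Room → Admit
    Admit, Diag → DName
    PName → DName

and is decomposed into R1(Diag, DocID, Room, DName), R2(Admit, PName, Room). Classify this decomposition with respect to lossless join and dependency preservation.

Lossless test: (Room)⁺ = {Room}, which is a superkey of neither fragment — lossy.
Dependency preservation: the restricted closure of {Diag} across the fragments never reaches {Admit}, so Diag → Admit cannot be enforced without a join — not preserved.

lossy and not dependency-preserving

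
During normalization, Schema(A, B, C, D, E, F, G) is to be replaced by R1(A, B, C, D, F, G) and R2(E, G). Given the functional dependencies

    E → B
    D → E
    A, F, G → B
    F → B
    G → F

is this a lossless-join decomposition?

No

Common attributes: R1 ∩ R2 = {G}.
Closure of {G}: G → F applies, adding F; F → B applies, adding B. So (G)⁺ = {B, F, G}.
The closure contains neither all of R1 = {A, B, C, D, F, G} nor all of R2 = {E, G}, so the common attributes are not a superkey of either fragment. The join is lossy.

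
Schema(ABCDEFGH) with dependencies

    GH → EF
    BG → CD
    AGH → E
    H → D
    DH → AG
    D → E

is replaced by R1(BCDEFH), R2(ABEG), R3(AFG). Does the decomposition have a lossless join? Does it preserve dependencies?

Lossless test (chase): applying each FD to every pair of rows produces no changes in the tableau, so no row becomes fully distinguished — the join is lossy.
Dependency preservation: the restricted closure of {BG} across the fragments never reaches {CD}, so BG → CD cannot be enforced without a join — not preserved.

lossy and not dependency-preserving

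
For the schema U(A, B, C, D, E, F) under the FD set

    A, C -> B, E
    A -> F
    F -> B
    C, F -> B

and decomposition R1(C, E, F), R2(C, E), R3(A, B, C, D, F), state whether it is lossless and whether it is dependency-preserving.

lossy and not dependency-preserving

Lossless test (chase): Rows 1 and 3 agree on F; apply F→B and equate their B entries. No row becomes fully distinguished — the join is lossy.
Dependency preservation: the restricted closure of {A, C} across the fragments never reaches {B, E}, so A, C → B, E cannot be enforced without a join — not preserved.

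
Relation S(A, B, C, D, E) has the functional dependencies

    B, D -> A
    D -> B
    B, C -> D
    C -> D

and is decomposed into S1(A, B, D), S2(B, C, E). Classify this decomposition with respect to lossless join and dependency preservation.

lossy and not dependency-preserving

Lossless test: (B)⁺ = {B}, which is a superkey of neither fragment — lossy.
Dependency preservation: the restricted closure of {B, C} across the fragments never reaches {D}, so B, C → D cannot be enforced without a join — not preserved.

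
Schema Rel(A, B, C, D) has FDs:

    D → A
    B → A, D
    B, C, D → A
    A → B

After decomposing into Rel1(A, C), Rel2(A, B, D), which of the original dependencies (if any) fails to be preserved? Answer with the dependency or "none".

D → A lies within Rel2.
B → A, D lies within Rel2.
B, C, D → A: restricted closure across fragments reaches A.
A → B lies within Rel2.
Every dependency is enforceable on the fragments, so the decomposition is dependency-preserving.

none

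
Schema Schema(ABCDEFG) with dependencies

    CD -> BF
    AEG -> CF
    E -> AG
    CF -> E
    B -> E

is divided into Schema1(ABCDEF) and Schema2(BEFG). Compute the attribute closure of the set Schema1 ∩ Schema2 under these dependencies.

Schema1 ∩ Schema2 = {BEF}.
E → AG applies, adding AG
AEG → CF applies, adding C
Closure: {ABCEFG}.

ABCEFG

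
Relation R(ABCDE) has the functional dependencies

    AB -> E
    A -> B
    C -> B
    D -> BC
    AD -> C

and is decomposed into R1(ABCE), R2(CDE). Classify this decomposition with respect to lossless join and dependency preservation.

lossy but dependency-preserving

Lossless test: (CE)⁺ = {BCE}, which is a superkey of neither fragment — lossy.
Dependency preservation: D → BC; AD → C are not contained in any single fragment, but the restricted closure of each left-hand side across the fragments still reaches the right-hand side; the remaining FDs each lie inside some fragment. All dependencies are preserved.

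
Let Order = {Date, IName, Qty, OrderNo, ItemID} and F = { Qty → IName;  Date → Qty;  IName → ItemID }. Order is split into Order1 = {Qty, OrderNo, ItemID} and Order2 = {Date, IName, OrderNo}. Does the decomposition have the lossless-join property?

Common attributes: Order1 ∩ Order2 = {OrderNo}.
No dependency enlarges {OrderNo}, so (OrderNo)⁺ = {OrderNo}.
The closure contains neither all of Order1 = {Qty, OrderNo, ItemID} nor all of Order2 = {Date, IName, OrderNo}, so the common attributes are not a superkey of either fragment. The join is lossy.

No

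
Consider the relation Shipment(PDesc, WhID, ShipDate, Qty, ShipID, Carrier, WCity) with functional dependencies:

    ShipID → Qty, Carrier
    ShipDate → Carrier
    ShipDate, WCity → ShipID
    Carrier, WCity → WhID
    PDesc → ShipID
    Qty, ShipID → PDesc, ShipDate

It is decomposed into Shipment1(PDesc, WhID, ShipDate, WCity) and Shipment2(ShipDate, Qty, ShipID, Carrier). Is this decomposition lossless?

No

Common attributes: Shipment1 ∩ Shipment2 = {ShipDate}.
Closure of {ShipDate}: ShipDate → Carrier applies, adding Carrier. So (ShipDate)⁺ = {ShipDate, Carrier}.
The closure contains neither all of Shipment1 = {PDesc, WhID, ShipDate, WCity} nor all of Shipment2 = {ShipDate, Qty, ShipID, Carrier}, so the common attributes are not a superkey of either fragment. The join is lossy.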